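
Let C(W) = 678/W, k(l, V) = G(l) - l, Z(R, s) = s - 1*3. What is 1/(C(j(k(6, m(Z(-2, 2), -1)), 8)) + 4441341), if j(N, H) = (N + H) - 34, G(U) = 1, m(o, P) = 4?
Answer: 31/137680893 ≈ 2.2516e-7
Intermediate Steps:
Z(R, s) = -3 + s (Z(R, s) = s - 3 = -3 + s)
k(l, V) = 1 - l
j(N, H) = -34 + H + N (j(N, H) = (H + N) - 34 = -34 + H + N)
1/(C(j(k(6, m(Z(-2, 2), -1)), 8)) + 4441341) = 1/(678/(-34 + 8 + (1 - 1*6)) + 4441341) = 1/(678/(-34 + 8 + (1 - 6)) + 4441341) = 1/(678/(-34 + 8 - 5) + 4441341) = 1/(678/(-31) + 4441341) = 1/(678*(-1/31) + 4441341) = 1/(-678/31 + 4441341) = 1/(137680893/31) = 31/137680893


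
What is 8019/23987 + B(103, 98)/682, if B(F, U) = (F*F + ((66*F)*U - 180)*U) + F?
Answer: 782951175563/8179567 ≈ 95720.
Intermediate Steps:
B(F, U) = F + F² + U*(-180 + 66*F*U) (B(F, U) = (F² + (66*F*U - 180)*U) + F = (F² + (-180 + 66*F*U)*U) + F = (F² + U*(-180 + 66*F*U)) + F = F + F² + U*(-180 + 66*F*U))
8019/23987 + B(103, 98)/682 = 8019/23987 + (103 + 103² - 180*98 + 66*103*98²)/682 = 8019*(1/23987) + (103 + 10609 - 17640 + 66*103*9604)*(1/682) = 8019/23987 + (103 + 10609 - 17640 + 65287992)*(1/682) = 8019/23987 + 65281064*(1/682) = 8019/23987 + 32640532/341 = 782951175563/8179567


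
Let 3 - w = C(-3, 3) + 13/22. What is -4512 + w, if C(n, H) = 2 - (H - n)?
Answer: -99123/22 ≈ -4505.6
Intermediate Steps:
C(n, H) = 2 + n - H (C(n, H) = 2 + (n - H) = 2 + n - H)
w = 141/22 (w = 3 - ((2 - 3 - 1*3) + 13/22) = 3 - ((2 - 3 - 3) + 13*(1/22)) = 3 - (-4 + 13/22) = 3 - 1*(-75/22) = 3 + 75/22 = 141/22 ≈ 6.4091)
-4512 + w = -4512 + 141/22 = -99123/22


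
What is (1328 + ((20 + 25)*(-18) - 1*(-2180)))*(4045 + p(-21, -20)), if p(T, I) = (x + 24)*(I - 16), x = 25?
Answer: 6154138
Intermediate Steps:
p(T, I) = -784 + 49*I (p(T, I) = (25 + 24)*(I - 16) = 49*(-16 + I) = -784 + 49*I)
(1328 + ((20 + 25)*(-18) - 1*(-2180)))*(4045 + p(-21, -20)) = (1328 + ((20 + 25)*(-18) - 1*(-2180)))*(4045 + (-784 + 49*(-20))) = (1328 + (45*(-18) + 2180))*(4045 + (-784 - 980)) = (1328 + (-810 + 2180))*(4045 - 1764) = (1328 + 1370)*2281 = 2698*2281 = 6154138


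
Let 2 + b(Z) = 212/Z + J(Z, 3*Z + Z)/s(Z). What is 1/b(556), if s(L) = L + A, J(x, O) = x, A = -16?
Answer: -18765/11054 ≈ -1.6976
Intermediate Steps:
s(L) = -16 + L (s(L) = L - 16 = -16 + L)
b(Z) = -2 + 212/Z + Z/(-16 + Z) (b(Z) = -2 + (212/Z + Z/(-16 + Z)) = -2 + 212/Z + Z/(-16 + Z))
1/b(556) = 1/((-3392 - 1*556² + 244*556)/(556*(-16 + 556))) = 1/((1/556)*(-3392 - 1*309136 + 135664)/540) = 1/((1/556)*(1/540)*(-3392 - 309136 + 135664)) = 1/((1/556)*(1/540)*(-176864)) = 1/(-11054/18765) = -18765/11054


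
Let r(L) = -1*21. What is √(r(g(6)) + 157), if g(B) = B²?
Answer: 2*√34 ≈ 11.662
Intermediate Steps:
r(L) = -21
√(r(g(6)) + 157) = √(-21 + 157) = √136 = 2*√34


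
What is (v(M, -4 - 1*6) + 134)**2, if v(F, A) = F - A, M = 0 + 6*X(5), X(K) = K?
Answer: 30276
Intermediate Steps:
M = 30 (M = 0 + 6*5 = 0 + 30 = 30)
(v(M, -4 - 1*6) + 134)**2 = ((30 - (-4 - 1*6)) + 134)**2 = ((30 - (-4 - 6)) + 134)**2 = ((30 - 1*(-10)) + 134)**2 = ((30 + 10) + 134)**2 = (40 + 134)**2 = 174**2 = 30276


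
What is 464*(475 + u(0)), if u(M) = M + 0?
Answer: 220400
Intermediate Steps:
u(M) = M
464*(475 + u(0)) = 464*(475 + 0) = 464*475 = 220400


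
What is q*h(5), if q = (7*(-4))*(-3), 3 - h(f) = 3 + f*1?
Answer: -420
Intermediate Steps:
h(f) = -f (h(f) = 3 - (3 + f*1) = 3 - (3 + f) = 3 + (-3 - f) = -f)
q = 84 (q = -28*(-3) = 84)
q*h(5) = 84*(-1*5) = 84*(-5) = -420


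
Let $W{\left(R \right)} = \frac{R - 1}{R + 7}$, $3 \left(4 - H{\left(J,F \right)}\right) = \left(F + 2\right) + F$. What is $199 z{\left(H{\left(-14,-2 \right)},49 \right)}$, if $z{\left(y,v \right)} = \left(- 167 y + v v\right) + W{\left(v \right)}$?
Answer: $\frac{6780527}{21} \approx 3.2288 \cdot 10^{5}$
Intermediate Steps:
$H{\left(J,F \right)} = \frac{10}{3} - \frac{2 F}{3}$ ($H{\left(J,F \right)} = 4 - \frac{\left(F + 2\right) + F}{3} = 4 - \frac{\left(2 + F\right) + F}{3} = 4 - \frac{2 + 2 F}{3} = 4 - \left(\frac{2}{3} + \frac{2 F}{3}\right) = \frac{10}{3} - \frac{2 F}{3}$)
$W{\left(R \right)} = \frac{-1 + R}{7 + R}$
$z{\left(y,v \right)} = v^{2} - 167 y + \frac{-1 + v}{7 + v}$ ($z{\left(y,v \right)} = \left(- 167 y + v v\right) + \frac{-1 + v}{7 + v} = \left(- 167 y + v^{2}\right) + \frac{-1 + v}{7 + v} = \left(v^{2} - 167 y\right) + \frac{-1 + v}{7 + v} = v^{2} - 167 y + \frac{-1 + v}{7 + v}$)
$199 z{\left(H{\left(-14,-2 \right)},49 \right)} = 199 \frac{-1 + 49 + \left(7 + 49\right) \left(49^{2} - 167 \left(\frac{10}{3} - - \frac{4}{3}\right)\right)}{7 + 49} = 199 \frac{-1 + 49 + 56 \left(2401 - 167 \left(\frac{10}{3} + \frac{4}{3}\right)\right)}{56} = 199 \frac{-1 + 49 + 56 \left(2401 - \frac{2338}{3}\right)}{56} = 199 \frac{-1 + 49 + 56 \cdot \frac{4865}{3}}{56} = 199 \frac{-1 + 49 + \frac{272440}{3}}{56} = 199 \cdot \frac{1}{56} \cdot \frac{272584}{3} = 199 \cdot \frac{34073}{21} = \frac{6780527}{21}$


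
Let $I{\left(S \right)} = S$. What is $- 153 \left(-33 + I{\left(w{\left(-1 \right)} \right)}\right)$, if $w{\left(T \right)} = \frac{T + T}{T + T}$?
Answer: $4896$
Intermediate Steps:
$w{\left(T \right)} = 1$ ($w{\left(T \right)} = \frac{2 T}{2 T} = 2 T \frac{1}{2 T} = 1$)
$- 153 \left(-33 + I{\left(w{\left(-1 \right)} \right)}\right) = - 153 \left(-33 + 1\right) = \left(-153\right) \left(-32\right) = 4896$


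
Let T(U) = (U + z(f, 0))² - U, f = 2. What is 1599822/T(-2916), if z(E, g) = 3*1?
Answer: 177758/943165 ≈ 0.18847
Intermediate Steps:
z(E, g) = 3
T(U) = (3 + U)² - U (T(U) = (U + 3)² - U = (3 + U)² - U)
1599822/T(-2916) = 1599822/((3 - 2916)² - 1*(-2916)) = 1599822/((-2913)² + 2916) = 1599822/(8485569 + 2916) = 1599822/8488485 = 1599822*(1/8488485) = 177758/943165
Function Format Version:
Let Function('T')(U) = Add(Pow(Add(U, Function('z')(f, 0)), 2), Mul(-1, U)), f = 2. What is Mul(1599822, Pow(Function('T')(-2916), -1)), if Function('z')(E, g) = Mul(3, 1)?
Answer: Rational(177758, 943165) ≈ 0.18847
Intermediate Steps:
Function('z')(E, g) = 3
Function('T')(U) = Add(Pow(Add(3, U), 2), Mul(-1, U)) (Function('T')(U) = Add(Pow(Add(U, 3), 2), Mul(-1, U)) = Add(Pow(Add(3, U), 2), Mul(-1, U)))
Mul(1599822, Pow(Function('T')(-2916), -1)) = Mul(1599822, Pow(Add(Pow(Add(3, -2916), 2), Mul(-1, -2916)), -1)) = Mul(1599822, Pow(Add(Pow(-2913, 2), 2916), -1)) = Mul(1599822, Pow(Add(8485569, 2916), -1)) = Mul(1599822, Pow(8488485, -1)) = Mul(1599822, Rational(1, 8488485)) = Rational(177758, 943165)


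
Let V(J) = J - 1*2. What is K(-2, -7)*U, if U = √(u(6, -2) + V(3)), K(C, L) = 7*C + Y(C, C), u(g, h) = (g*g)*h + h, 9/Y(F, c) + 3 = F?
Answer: -79*I*√73/5 ≈ -135.0*I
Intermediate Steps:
Y(F, c) = 9/(-3 + F)
u(g, h) = h + h*g² (u(g, h) = g²*h + h = h*g² + h = h + h*g²)
K(C, L) = 7*C + 9/(-3 + C)
V(J) = -2 + J (V(J) = J - 2 = -2 + J)
U = I*√73 (U = √(-2*(1 + 6²) + (-2 + 3)) = √(-2*(1 + 36) + 1) = √(-2*37 + 1) = √(-74 + 1) = √(-73) = I*√73 ≈ 8.544*I)
K(-2, -7)*U = ((9 + 7*(-2)*(-3 - 2))/(-3 - 2))*(I*√73) = ((9 + 7*(-2)*(-5))/(-5))*(I*√73) = (-(9 + 70)/5)*(I*√73) = (-⅕*79)*(I*√73) = -79*I*√73/5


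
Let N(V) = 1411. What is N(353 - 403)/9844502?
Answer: 1411/9844502 ≈ 0.00014333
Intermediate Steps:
N(353 - 403)/9844502 = 1411/9844502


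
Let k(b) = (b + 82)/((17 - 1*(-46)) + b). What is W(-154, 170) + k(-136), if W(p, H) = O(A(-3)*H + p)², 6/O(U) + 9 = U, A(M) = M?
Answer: 24460794/33063817 ≈ 0.73981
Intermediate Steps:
O(U) = 6/(-9 + U)
W(p, H) = 36/(-9 + p - 3*H)² (W(p, H) = (6/(-9 + (-3*H + p)))² = (6/(-9 + (p - 3*H)))² = (6/(-9 + p - 3*H))² = 36/(-9 + p - 3*H)²)
k(b) = (82 + b)/(63 + b) (k(b) = (82 + b)/((17 + 46) + b) = (82 + b)/(63 + b))
W(-154, 170) + k(-136) = 36/(-9 - 154 - 3*170)² + (82 - 136)/(63 - 136) = 36/(-9 - 154 - 510)² - 54/(-73) = 36/(-673)² - 1/73*(-54) = 36*(1/452929) + 54/73 = 36/452929 + 54/73 = 24460794/33063817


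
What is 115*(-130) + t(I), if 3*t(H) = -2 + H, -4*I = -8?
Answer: -14950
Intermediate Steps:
I = 2 (I = -¼*(-8) = 2)
t(H) = -⅔ + H/3 (t(H) = (-2 + H)/3 = -⅔ + H/3)
115*(-130) + t(I) = 115*(-130) + (-⅔ + (⅓)*2) = -14950 + (-⅔ + ⅔) = -14950 + 0 = -14950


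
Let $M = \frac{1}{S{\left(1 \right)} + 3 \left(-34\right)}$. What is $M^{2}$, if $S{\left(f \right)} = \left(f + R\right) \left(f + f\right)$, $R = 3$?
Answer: $\frac{1}{8836} \approx 0.00011317$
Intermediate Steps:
$S{\left(f \right)} = 2 f \left(3 + f\right)$ ($S{\left(f \right)} = \left(f + 3\right) \left(f + f\right) = \left(3 + f\right) 2 f = 2 f \left(3 + f\right)$)
$M = - \frac{1}{94}$ ($M = \frac{1}{2 \cdot 1 \left(3 + 1\right) + 3 \left(-34\right)} = \frac{1}{2 \cdot 1 \cdot 4 - 102} = \frac{1}{8 - 102} = \frac{1}{-94} = - \frac{1}{94} \approx -0.010638$)
$M^{2} = \left(- \frac{1}{94}\right)^{2} = \frac{1}{8836}$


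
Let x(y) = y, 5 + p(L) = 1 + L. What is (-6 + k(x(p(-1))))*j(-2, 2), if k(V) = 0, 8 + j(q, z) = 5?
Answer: 18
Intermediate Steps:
j(q, z) = -3 (j(q, z) = -8 + 5 = -3)
p(L) = -4 + L (p(L) = -5 + (1 + L) = -4 + L)
(-6 + k(x(p(-1))))*j(-2, 2) = (-6 + 0)*(-3) = -6*(-3) = 18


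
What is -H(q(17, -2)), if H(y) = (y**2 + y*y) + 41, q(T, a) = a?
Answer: -49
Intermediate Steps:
H(y) = 41 + 2*y**2 (H(y) = (y**2 + y**2) + 41 = 2*y**2 + 41 = 41 + 2*y**2)
-H(q(17, -2)) = -(41 + 2*(-2)**2) = -(41 + 2*4) = -(41 + 8) = -1*49 = -49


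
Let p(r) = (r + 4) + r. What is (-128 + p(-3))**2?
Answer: 16900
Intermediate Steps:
p(r) = 4 + 2*r (p(r) = (4 + r) + r = 4 + 2*r)
(-128 + p(-3))**2 = (-128 + (4 + 2*(-3)))**2 = (-128 + (4 - 6))**2 = (-128 - 2)**2 = (-130)**2 = 16900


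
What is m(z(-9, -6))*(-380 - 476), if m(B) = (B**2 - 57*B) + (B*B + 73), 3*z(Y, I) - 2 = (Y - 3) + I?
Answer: -3342680/9 ≈ -3.7141e+5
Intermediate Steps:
z(Y, I) = -1/3 + I/3 + Y/3 (z(Y, I) = 2/3 + ((Y - 3) + I)/3 = 2/3 + ((-3 + Y) + I)/3 = 2/3 + (-3 + I + Y)/3 = 2/3 + (-1 + I/3 + Y/3) = -1/3 + I/3 + Y/3)
m(B) = 73 - 57*B + 2*B**2 (m(B) = (B**2 - 57*B) + (B**2 + 73) = (B**2 - 57*B) + (73 + B**2) = 73 - 57*B + 2*B**2)
m(z(-9, -6))*(-380 - 476) = (73 - 57*(-1/3 + (1/3)*(-6) + (1/3)*(-9)) + 2*(-1/3 + (1/3)*(-6) + (1/3)*(-9))**2)*(-380 - 476) = (73 - 57*(-1/3 - 2 - 3) + 2*(-1/3 - 2 - 3)**2)*(-856) = (73 - 57*(-16/3) + 2*(-16/3)**2)*(-856) = (73 + 304 + 2*(256/9))*(-856) = (73 + 304 + 512/9)*(-856) = (3905/9)*(-856) = -3342680/9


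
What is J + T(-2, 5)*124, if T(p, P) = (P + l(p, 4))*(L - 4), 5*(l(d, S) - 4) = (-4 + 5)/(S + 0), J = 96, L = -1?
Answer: -5515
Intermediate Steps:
l(d, S) = 4 + 1/(5*S) (l(d, S) = 4 + ((-4 + 5)/(S + 0))/5 = 4 + (1/S)/5 = 4 + 1/(5*S))
T(p, P) = -81/4 - 5*P (T(p, P) = (P + (4 + (⅕)/4))*(-1 - 4) = (P + (4 + (⅕)*(¼)))*(-5) = (P + (4 + 1/20))*(-5) = (P + 81/20)*(-5) = (81/20 + P)*(-5) = -81/4 - 5*P)
J + T(-2, 5)*124 = 96 + (-81/4 - 5*5)*124 = 96 + (-81/4 - 25)*124 = 96 - 181/4*124 = 96 - 5611 = -5515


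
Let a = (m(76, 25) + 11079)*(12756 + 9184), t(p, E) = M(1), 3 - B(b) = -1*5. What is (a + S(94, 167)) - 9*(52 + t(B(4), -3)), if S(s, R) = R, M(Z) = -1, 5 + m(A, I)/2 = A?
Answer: 246188448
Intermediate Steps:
m(A, I) = -10 + 2*A
B(b) = 8 (B(b) = 3 - (-1)*5 = 3 - 1*(-5) = 3 + 5 = 8)
t(p, E) = -1
a = 246188740 (a = ((-10 + 2*76) + 11079)*(12756 + 9184) = ((-10 + 152) + 11079)*21940 = (142 + 11079)*21940 = 11221*21940 = 246188740)
(a + S(94, 167)) - 9*(52 + t(B(4), -3)) = (246188740 + 167) - 9*(52 - 1) = 246188907 - 9*51 = 246188907 - 459 = 246188448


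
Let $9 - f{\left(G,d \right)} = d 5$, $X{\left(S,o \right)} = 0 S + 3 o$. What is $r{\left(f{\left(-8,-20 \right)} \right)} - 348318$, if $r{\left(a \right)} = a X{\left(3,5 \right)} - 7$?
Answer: $-346690$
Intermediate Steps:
$X{\left(S,o \right)} = 3 o$ ($X{\left(S,o \right)} = 0 + 3 o = 3 o$)
$f{\left(G,d \right)} = 9 - 5 d$ ($f{\left(G,d \right)} = 9 - d 5 = 9 - 5 d$)
$r{\left(a \right)} = -7 + 15 a$ ($r{\left(a \right)} = a 3 \cdot 5 - 7 = a 15 - 7 = 15 a - 7 = -7 + 15 a$)
$r{\left(f{\left(-8,-20 \right)} \right)} - 348318 = \left(-7 + 15 \left(9 - -100\right)\right) - 348318 = \left(-7 + 15 \left(9 + 100\right)\right) - 348318 = \left(-7 + 15 \cdot 109\right) - 348318 = \left(-7 + 1635\right) - 348318 = 1628 - 348318 = -346690$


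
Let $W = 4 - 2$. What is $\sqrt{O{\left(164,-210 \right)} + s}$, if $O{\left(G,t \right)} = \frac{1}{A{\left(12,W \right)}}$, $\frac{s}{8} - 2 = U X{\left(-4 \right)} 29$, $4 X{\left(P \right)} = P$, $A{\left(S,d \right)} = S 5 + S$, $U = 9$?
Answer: $\frac{i \sqrt{298366}}{12} \approx 45.519 i$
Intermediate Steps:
$W = 2$ ($W = 4 - 2 = 2$)
$A{\left(S,d \right)} = 6 S$ ($A{\left(S,d \right)} = 5 S + S = 6 S$)
$X{\left(P \right)} = \frac{P}{4}$
$s = -2072$ ($s = 16 + 8 \cdot 9 \cdot \frac{1}{4} \left(-4\right) 29 = 16 + 8 \cdot 9 \left(-1\right) 29 = 16 + 8 \left(\left(-9\right) 29\right) = 16 + 8 \left(-261\right) = 16 - 2088 = -2072$)
$O{\left(G,t \right)} = \frac{1}{72}$ ($O{\left(G,t \right)} = \frac{1}{6 \cdot 12} = \frac{1}{72}$)
$\sqrt{O{\left(164,-210 \right)} + s} = \sqrt{\frac{1}{72} - 2072} = \sqrt{- \frac{149183}{72}} = \frac{i \sqrt{298366}}{12}$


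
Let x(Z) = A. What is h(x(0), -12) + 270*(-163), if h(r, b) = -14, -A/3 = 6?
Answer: -44024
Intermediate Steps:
A = -18 (A = -3*6 = -18)
x(Z) = -18
h(x(0), -12) + 270*(-163) = -14 + 270*(-163) = -14 - 44010 = -44024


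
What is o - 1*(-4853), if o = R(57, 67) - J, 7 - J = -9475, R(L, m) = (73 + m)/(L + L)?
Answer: -263783/57 ≈ -4627.8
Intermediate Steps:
R(L, m) = (73 + m)/(2*L) (R(L, m) = (73 + m)/((2*L)) = (73 + m)*(1/(2*L)) = (73 + m)/(2*L))
J = 9482 (J = 7 - 1*(-9475) = 7 + 9475 = 9482)
o = -540404/57 (o = (½)*(73 + 67)/57 - 1*9482 = (½)*(1/57)*140 - 9482 = 70/57 - 9482 = -540404/57 ≈ -9480.8)
o - 1*(-4853) = -540404/57 - 1*(-4853) = -540404/57 + 4853 = -263783/57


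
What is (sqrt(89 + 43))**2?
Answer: 132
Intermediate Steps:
(sqrt(89 + 43))**2 = (sqrt(132))**2 = (2*sqrt(33))**2 = 132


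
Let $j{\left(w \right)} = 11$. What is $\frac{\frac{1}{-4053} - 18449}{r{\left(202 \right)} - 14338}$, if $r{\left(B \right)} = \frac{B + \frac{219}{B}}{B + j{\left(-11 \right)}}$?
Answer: $\frac{1072405810916}{833385648515} \approx 1.2868$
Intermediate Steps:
$r{\left(B \right)} = \frac{B + \frac{219}{B}}{11 + B}$ ($r{\left(B \right)} = \frac{B + \frac{219}{B}}{B + 11} = \frac{B + \frac{219}{B}}{11 + B}$)
$\frac{\frac{1}{-4053} - 18449}{r{\left(202 \right)} - 14338} = \frac{\frac{1}{-4053} - 18449}{\frac{219 + 202^{2}}{202 \left(11 + 202\right)} - 14338} = \frac{- \frac{1}{4053} - 18449}{\frac{219 + 40804}{202 \cdot 213} - 14338} = - \frac{74773798}{4053 \left(\frac{1}{202} \cdot \frac{1}{213} \cdot 41023 - 14338\right)} = - \frac{74773798}{4053 \left(\frac{41023}{43026} - 14338\right)} = - \frac{74773798}{4053 \left(- \frac{616865765}{43026}\right)} = \left(- \frac{74773798}{4053}\right) \left(- \frac{43026}{616865765}\right) = \frac{1072405810916}{833385648515}$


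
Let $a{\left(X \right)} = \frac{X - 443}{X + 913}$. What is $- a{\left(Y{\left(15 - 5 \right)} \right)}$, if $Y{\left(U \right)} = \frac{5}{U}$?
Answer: $\frac{295}{609} \approx 0.4844$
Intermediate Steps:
$a{\left(X \right)} = \frac{-443 + X}{913 + X}$
$- a{\left(Y{\left(15 - 5 \right)} \right)} = - \frac{-443 + \frac{5}{15 - 5}}{913 + \frac{5}{15 - 5}} = - \frac{-443 + \frac{5}{10}}{913 + \frac{5}{10}} = - \frac{-443 + 5 \cdot \frac{1}{10}}{913 + 5 \cdot \frac{1}{10}} = - \frac{-443 + \frac{1}{2}}{913 + \frac{1}{2}} = - \frac{-885}{\frac{1827}{2} \cdot 2} = - \frac{2 \left(-885\right)}{1827 \cdot 2} = \left(-1\right) \left(- \frac{295}{609}\right) = \frac{295}{609}$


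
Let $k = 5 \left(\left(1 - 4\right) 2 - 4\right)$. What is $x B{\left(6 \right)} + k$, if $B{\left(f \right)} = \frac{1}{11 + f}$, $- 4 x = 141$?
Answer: $- \frac{3541}{68} \approx -52.074$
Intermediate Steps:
$x = - \frac{141}{4}$ ($x = \left(- \frac{1}{4}\right) 141 = - \frac{141}{4} \approx -35.25$)
$k = -50$ ($k = 5 \left(\left(-3\right) 2 - 4\right) = 5 \left(-6 - 4\right) = 5 \left(-10\right) = -50$)
$x B{\left(6 \right)} + k = - \frac{141}{4 \left(11 + 6\right)} - 50 = - \frac{141}{4 \cdot 17} - 50 = \left(- \frac{141}{4}\right) \frac{1}{17} - 50 = - \frac{141}{68} - 50 = - \frac{3541}{68}$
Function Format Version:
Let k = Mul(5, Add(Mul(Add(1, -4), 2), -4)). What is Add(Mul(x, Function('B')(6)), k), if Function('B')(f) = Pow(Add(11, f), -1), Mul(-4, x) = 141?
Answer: Rational(-3541, 68) ≈ -52.074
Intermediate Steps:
x = Rational(-141, 4) (x = Mul(Rational(-1, 4), 141) = Rational(-141, 4) ≈ -35.250)
k = -50 (k = Mul(5, Add(Mul(-3, 2), -4)) = Mul(5, Add(-6, -4)) = Mul(5, -10) = -50)
Add(Mul(x, Function('B')(6)), k) = Add(Mul(Rational(-141, 4), Pow(Add(11, 6), -1)), -50) = Add(Mul(Rational(-141, 4), Pow(17, -1)), -50) = Add(Mul(Rational(-141, 4), Rational(1, 17)), -50) = Add(Rational(-141, 68), -50) = Rational(-3541, 68)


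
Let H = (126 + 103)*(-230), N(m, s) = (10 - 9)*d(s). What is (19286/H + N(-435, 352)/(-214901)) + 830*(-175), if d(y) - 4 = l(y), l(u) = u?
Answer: -822032522199353/5659417835 ≈ -1.4525e+5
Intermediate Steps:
d(y) = 4 + y
N(m, s) = 4 + s (N(m, s) = (10 - 9)*(4 + s) = 1*(4 + s) = 4 + s)
H = -52670 (H = 229*(-230) = -52670)
(19286/H + N(-435, 352)/(-214901)) + 830*(-175) = (19286/(-52670) + (4 + 352)/(-214901)) + 830*(-175) = (19286*(-1/52670) + 356*(-1/214901)) - 145250 = (-9643/26335 - 356/214901) - 145250 = -2081665603/5659417835 - 145250 = -822032522199353/5659417835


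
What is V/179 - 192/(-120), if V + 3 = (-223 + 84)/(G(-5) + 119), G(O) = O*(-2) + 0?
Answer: 182098/115455 ≈ 1.5772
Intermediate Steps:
G(O) = -2*O (G(O) = -2*O + 0 = -2*O)
V = -526/129 (V = -3 + (-223 + 84)/(-2*(-5) + 119) = -3 - 139/(10 + 119) = -3 - 139/129 = -526/129 ≈ -4.0775)
V/179 - 192/(-120) = -526/129/179 - 192/(-120) = -526/129*1/179 - 192*(-1/120) = -526/23091 + 8/5 = 182098/115455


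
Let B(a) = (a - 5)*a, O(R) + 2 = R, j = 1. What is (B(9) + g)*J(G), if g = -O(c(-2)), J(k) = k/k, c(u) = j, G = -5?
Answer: 37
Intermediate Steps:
c(u) = 1
O(R) = -2 + R
J(k) = 1
B(a) = a*(-5 + a) (B(a) = (-5 + a)*a = a*(-5 + a))
g = 1 (g = -(-2 + 1) = -1*(-1) = 1)
(B(9) + g)*J(G) = (9*(-5 + 9) + 1)*1 = (9*4 + 1)*1 = (36 + 1)*1 = 37*1 = 37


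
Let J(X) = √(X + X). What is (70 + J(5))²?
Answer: (70 + √10)² ≈ 5352.7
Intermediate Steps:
J(X) = √2*√X (J(X) = √(2*X) = √2*√X)
(70 + J(5))² = (70 + √2*√5)² = (70 + √10)²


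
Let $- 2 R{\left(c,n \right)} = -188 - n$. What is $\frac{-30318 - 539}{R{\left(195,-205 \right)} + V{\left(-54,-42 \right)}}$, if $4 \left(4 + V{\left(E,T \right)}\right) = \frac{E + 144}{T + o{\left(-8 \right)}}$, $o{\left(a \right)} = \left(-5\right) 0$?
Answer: $\frac{863996}{365} \approx 2367.1$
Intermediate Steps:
$o{\left(a \right)} = 0$
$V{\left(E,T \right)} = -4 + \frac{144 + E}{4 T}$ ($V{\left(E,T \right)} = -4 + \frac{\left(E + 144\right) \frac{1}{T + 0}}{4} = -4 + \frac{\left(144 + E\right) \frac{1}{T}}{4} = -4 + \frac{\frac{1}{T} \left(144 + E\right)}{4} = -4 + \frac{144 + E}{4 T}$)
$R{\left(c,n \right)} = 94 + \frac{n}{2}$ ($R{\left(c,n \right)} = - \frac{-188 - n}{2} = 94 + \frac{n}{2}$)
$\frac{-30318 - 539}{R{\left(195,-205 \right)} + V{\left(-54,-42 \right)}} = \frac{-30318 - 539}{\left(94 + \frac{1}{2} \left(-205\right)\right) + \frac{144 - 54 - -672}{4 \left(-42\right)}} = - \frac{30857}{\left(94 - \frac{205}{2}\right) + \frac{1}{4} \left(- \frac{1}{42}\right) \left(144 - 54 + 672\right)} = - \frac{30857}{- \frac{17}{2} + \frac{1}{4} \left(- \frac{1}{42}\right) 762} = - \frac{30857}{- \frac{17}{2} - \frac{127}{28}} = - \frac{30857}{- \frac{365}{28}} = \left(-30857\right) \left(- \frac{28}{365}\right) = \frac{863996}{365}$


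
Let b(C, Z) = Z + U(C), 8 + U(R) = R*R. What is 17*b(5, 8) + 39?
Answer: 464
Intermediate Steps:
U(R) = -8 + R² (U(R) = -8 + R*R = -8 + R²)
b(C, Z) = -8 + Z + C² (b(C, Z) = Z + (-8 + C²) = -8 + Z + C²)
17*b(5, 8) + 39 = 17*(-8 + 8 + 5²) + 39 = 17*(-8 + 8 + 25) + 39 = 17*25 + 39 = 425 + 39 = 464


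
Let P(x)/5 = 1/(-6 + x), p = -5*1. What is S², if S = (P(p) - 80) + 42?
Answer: 178929/121 ≈ 1478.8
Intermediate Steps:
p = -5
P(x) = 5/(-6 + x)
S = -423/11 (S = (5/(-6 - 5) - 80) + 42 = (5/(-11) - 80) + 42 = (5*(-1/11) - 80) + 42 = (-5/11 - 80) + 42 = -885/11 + 42 = -423/11 ≈ -38.455)
S² = (-423/11)² = 178929/121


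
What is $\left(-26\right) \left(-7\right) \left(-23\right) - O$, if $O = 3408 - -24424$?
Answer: $-32018$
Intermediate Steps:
$O = 27832$ ($O = 3408 + 24424 = 27832$)
$\left(-26\right) \left(-7\right) \left(-23\right) - O = \left(-26\right) \left(-7\right) \left(-23\right) - 27832 = 182 \left(-23\right) - 27832 = -4186 - 27832 = -32018$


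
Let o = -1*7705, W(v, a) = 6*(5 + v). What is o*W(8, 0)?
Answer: -600990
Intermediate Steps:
W(v, a) = 30 + 6*v
o = -7705
o*W(8, 0) = -7705*(30 + 6*8) = -7705*(30 + 48) = -7705*78 = -600990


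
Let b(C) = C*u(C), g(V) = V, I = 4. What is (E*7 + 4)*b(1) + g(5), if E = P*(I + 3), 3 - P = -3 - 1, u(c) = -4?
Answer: -1383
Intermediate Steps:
P = 7 (P = 3 - (-3 - 1) = 3 - 1*(-4) = 3 + 4 = 7)
E = 49 (E = 7*(4 + 3) = 7*7 = 49)
b(C) = -4*C (b(C) = C*(-4) = -4*C)
(E*7 + 4)*b(1) + g(5) = (49*7 + 4)*(-4*1) + 5 = (343 + 4)*(-4) + 5 = 347*(-4) + 5 = -1388 + 5 = -1383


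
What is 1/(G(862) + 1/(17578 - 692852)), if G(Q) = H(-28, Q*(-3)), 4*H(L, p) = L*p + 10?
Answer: 337637/6112749066 ≈ 5.5235e-5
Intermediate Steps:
H(L, p) = 5/2 + L*p/4 (H(L, p) = (L*p + 10)/4 = (10 + L*p)/4 = 5/2 + L*p/4)
G(Q) = 5/2 + 21*Q (G(Q) = 5/2 + (¼)*(-28)*(Q*(-3)) = 5/2 + (¼)*(-28)*(-3*Q) = 5/2 + 21*Q)
1/(G(862) + 1/(17578 - 692852)) = 1/((5/2 + 21*862) + 1/(17578 - 692852)) = 1/((5/2 + 18102) + 1/(-675274)) = 1/(36209/2 - 1/675274) = 1/(6112749066/337637) = 337637/6112749066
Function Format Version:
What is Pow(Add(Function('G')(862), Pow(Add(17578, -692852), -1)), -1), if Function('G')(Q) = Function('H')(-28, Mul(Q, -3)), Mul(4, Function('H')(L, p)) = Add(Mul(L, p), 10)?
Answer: Rational(337637, 6112749066) ≈ 5.5235e-5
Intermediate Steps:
Function('H')(L, p) = Add(Rational(5, 2), Mul(Rational(1, 4), L, p)) (Function('H')(L, p) = Mul(Rational(1, 4), Add(Mul(L, p), 10)) = Mul(Rational(1, 4), Add(10, Mul(L, p))) = Add(Rational(5, 2), Mul(Rational(1, 4), L, p)))
Function('G')(Q) = Add(Rational(5, 2), Mul(21, Q)) (Function('G')(Q) = Add(Rational(5, 2), Mul(Rational(1, 4), -28, Mul(Q, -3))) = Add(Rational(5, 2), Mul(Rational(1, 4), -28, Mul(-3, Q))) = Add(Rational(5, 2), Mul(21, Q)))
Pow(Add(Function('G')(862), Pow(Add(17578, -692852), -1)), -1) = Pow(Add(Add(Rational(5, 2), Mul(21, 862)), Pow(Add(17578, -692852), -1)), -1) = Pow(Add(Add(Rational(5, 2), 18102), Pow(-675274, -1)), -1) = Pow(Add(Rational(36209, 2), Rational(-1, 675274)), -1) = Pow(Rational(6112749066, 337637), -1) = Rational(337637, 6112749066)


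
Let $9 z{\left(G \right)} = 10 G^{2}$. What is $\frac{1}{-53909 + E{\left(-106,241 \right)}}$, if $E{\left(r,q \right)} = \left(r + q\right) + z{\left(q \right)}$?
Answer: $\frac{9}{96844} \approx 9.2933 \cdot 10^{-5}$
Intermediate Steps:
$z{\left(G \right)} = \frac{10 G^{2}}{9}$
$E{\left(r,q \right)} = q + r + \frac{10 q^{2}}{9}$ ($E{\left(r,q \right)} = \left(r + q\right) + \frac{10 q^{2}}{9} = \left(q + r\right) + \frac{10 q^{2}}{9} = q + r + \frac{10 q^{2}}{9}$)
$\frac{1}{-53909 + E{\left(-106,241 \right)}} = \frac{1}{-53909 + \left(241 - 106 + \frac{10 \cdot 241^{2}}{9}\right)} = \frac{1}{-53909 + \left(241 - 106 + \frac{10}{9} \cdot 58081\right)} = \frac{1}{-53909 + \left(241 - 106 + \frac{580810}{9}\right)} = \frac{1}{-53909 + \frac{582025}{9}} = \frac{1}{\frac{96844}{9}} = \frac{9}{96844}$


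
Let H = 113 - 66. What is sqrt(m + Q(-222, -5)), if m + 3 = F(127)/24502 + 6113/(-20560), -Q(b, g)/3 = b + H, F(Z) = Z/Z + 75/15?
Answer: sqrt(2068676520344299795)/62970140 ≈ 22.841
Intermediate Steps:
F(Z) = 6 (F(Z) = 1 + 75*(1/15) = 1 + 5 = 6)
H = 47
Q(b, g) = -141 - 3*b (Q(b, g) = -3*(b + 47) = -3*(47 + b) = -141 - 3*b)
m = -830470363/251880560 (m = -3 + (6/24502 + 6113/(-20560)) = -3 + (6*(1/24502) + 6113*(-1/20560)) = -3 + (3/12251 - 6113/20560) = -3 - 74828683/251880560 = -830470363/251880560 ≈ -3.2971)
sqrt(m + Q(-222, -5)) = sqrt(-830470363/251880560 + (-141 - 3*(-222))) = sqrt(-830470363/251880560 + (-141 + 666)) = sqrt(-830470363/251880560 + 525) = sqrt(131406823637/251880560) = sqrt(2068676520344299795)/62970140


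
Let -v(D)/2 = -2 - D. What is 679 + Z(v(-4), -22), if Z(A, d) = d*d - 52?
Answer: 1111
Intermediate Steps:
v(D) = 4 + 2*D (v(D) = -2*(-2 - D) = 4 + 2*D)
Z(A, d) = -52 + d² (Z(A, d) = d² - 52 = -52 + d²)
679 + Z(v(-4), -22) = 679 + (-52 + (-22)²) = 679 + (-52 + 484) = 679 + 432 = 1111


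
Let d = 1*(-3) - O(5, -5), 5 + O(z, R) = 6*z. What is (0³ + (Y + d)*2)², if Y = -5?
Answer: 4356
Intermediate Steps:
O(z, R) = -5 + 6*z
d = -28 (d = 1*(-3) - (-5 + 6*5) = -3 - (-5 + 30) = -3 - 1*25 = -3 - 25 = -28)
(0³ + (Y + d)*2)² = (0³ + (-5 - 28)*2)² = (0 - 33*2)² = (0 - 66)² = (-66)² = 4356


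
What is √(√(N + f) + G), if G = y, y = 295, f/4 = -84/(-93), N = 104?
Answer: √(283495 + 62*√25854)/31 ≈ 17.475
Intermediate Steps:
f = 112/31 (f = 4*(-84/(-93)) = 4*(-84*(-1/93)) = 4*(28/31) = 112/31 ≈ 3.6129)
G = 295
√(√(N + f) + G) = √(√(104 + 112/31) + 295) = √(√(3336/31) + 295) = √(2*√25854/31 + 295) = √(295 + 2*√25854/31)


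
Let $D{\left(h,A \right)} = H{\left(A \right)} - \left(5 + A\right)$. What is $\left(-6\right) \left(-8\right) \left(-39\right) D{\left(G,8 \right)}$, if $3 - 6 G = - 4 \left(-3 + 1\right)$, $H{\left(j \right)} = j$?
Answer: $9360$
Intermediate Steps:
$G = - \frac{5}{6}$ ($G = \frac{1}{2} - \frac{\left(-4\right) \left(-3 + 1\right)}{6} = \frac{1}{2} - \frac{\left(-4\right) \left(-2\right)}{6} = \frac{1}{2} - \frac{4}{3} = - \frac{5}{6} \approx -0.83333$)
$D{\left(h,A \right)} = -5$ ($D{\left(h,A \right)} = A - \left(5 + A\right) = -5$)
$\left(-6\right) \left(-8\right) \left(-39\right) D{\left(G,8 \right)} = \left(-6\right) \left(-8\right) \left(-39\right) \left(-5\right) = 48 \left(-39\right) \left(-5\right) = \left(-1872\right) \left(-5\right) = 9360$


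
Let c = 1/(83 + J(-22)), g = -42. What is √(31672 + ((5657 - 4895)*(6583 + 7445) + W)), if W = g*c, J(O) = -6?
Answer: √1297241902/11 ≈ 3274.3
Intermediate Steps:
c = 1/77 (c = 1/(83 - 6) = 1/77 ≈ 0.012987)
W = -6/11 (W = -42*1/77 = -6/11 ≈ -0.54545)
√(31672 + ((5657 - 4895)*(6583 + 7445) + W)) = √(31672 + ((5657 - 4895)*(6583 + 7445) - 6/11)) = √(31672 + (762*14028 - 6/11)) = √(31672 + (10689336 - 6/11)) = √(31672 + 117582690/11) = √(117931082/11) = √1297241902/11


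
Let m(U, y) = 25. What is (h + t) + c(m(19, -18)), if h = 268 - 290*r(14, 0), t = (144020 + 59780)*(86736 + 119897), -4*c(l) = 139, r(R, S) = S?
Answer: 168447222533/4 ≈ 4.2112e+10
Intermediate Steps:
c(l) = -139/4 (c(l) = -¼*139 = -139/4)
t = 42111805400 (t = 203800*206633 = 42111805400)
h = 268 (h = 268 - 290*0 = 268 + 0 = 268)
(h + t) + c(m(19, -18)) = (268 + 42111805400) - 139/4 = 42111805668 - 139/4 = 168447222533/4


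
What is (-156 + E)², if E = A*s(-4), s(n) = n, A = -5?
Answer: 18496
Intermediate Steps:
E = 20 (E = -5*(-4) = 20)
(-156 + E)² = (-156 + 20)² = (-136)² = 18496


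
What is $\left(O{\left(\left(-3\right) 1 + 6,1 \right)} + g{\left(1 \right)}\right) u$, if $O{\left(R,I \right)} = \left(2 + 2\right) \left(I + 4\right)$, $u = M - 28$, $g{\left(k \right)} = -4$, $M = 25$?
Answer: $-48$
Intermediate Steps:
$u = -3$ ($u = 25 - 28 = -3$)
$O{\left(R,I \right)} = 16 + 4 I$ ($O{\left(R,I \right)} = 4 \left(4 + I\right) = 16 + 4 I$)
$\left(O{\left(\left(-3\right) 1 + 6,1 \right)} + g{\left(1 \right)}\right) u = \left(\left(16 + 4 \cdot 1\right) - 4\right) \left(-3\right) = \left(\left(16 + 4\right) - 4\right) \left(-3\right) = \left(20 - 4\right) \left(-3\right) = 16 \left(-3\right) = -48$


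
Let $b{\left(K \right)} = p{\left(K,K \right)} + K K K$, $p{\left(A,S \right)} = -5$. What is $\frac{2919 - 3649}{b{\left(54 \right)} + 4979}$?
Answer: $- \frac{365}{81219} \approx -0.004494$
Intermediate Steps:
$b{\left(K \right)} = -5 + K^{3}$ ($b{\left(K \right)} = -5 + K K K = -5 + K^{2} K = -5 + K^{3}$)
$\frac{2919 - 3649}{b{\left(54 \right)} + 4979} = \frac{2919 - 3649}{\left(-5 + 54^{3}\right) + 4979} = - \frac{730}{\left(-5 + 157464\right) + 4979} = - \frac{730}{157459 + 4979} = - \frac{730}{162438} = \left(-730\right) \frac{1}{162438} = - \frac{365}{81219}$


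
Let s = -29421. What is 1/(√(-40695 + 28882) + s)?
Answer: -29421/865607054 - I*√11813/865607054 ≈ -3.3989e-5 - 1.2556e-7*I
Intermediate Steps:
1/(√(-40695 + 28882) + s) = 1/(√(-40695 + 28882) - 29421) = 1/(√(-11813) - 29421) = 1/(I*√11813 - 29421) = 1/(-29421 + I*√11813)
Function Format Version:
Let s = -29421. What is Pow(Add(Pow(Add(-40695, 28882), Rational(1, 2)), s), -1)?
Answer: Add(Rational(-29421, 865607054), Mul(Rational(-1, 865607054), I, Pow(11813, Rational(1, 2)))) ≈ Add(-3.3989e-5, Mul(-1.2556e-7, I))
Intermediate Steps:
Pow(Add(Pow(Add(-40695, 28882), Rational(1, 2)), s), -1) = Pow(Add(Pow(Add(-40695, 28882), Rational(1, 2)), -29421), -1) = Pow(Add(Pow(-11813, Rational(1, 2)), -29421), -1) = Pow(Add(Mul(I, Pow(11813, Rational(1, 2))), -29421), -1) = Pow(Add(-29421, Mul(I, Pow(11813, Rational(1, 2)))), -1)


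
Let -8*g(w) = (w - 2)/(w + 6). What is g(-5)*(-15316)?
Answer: -26803/2 ≈ -13402.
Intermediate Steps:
g(w) = -(-2 + w)/(8*(6 + w)) (g(w) = -(w - 2)/(8*(w + 6)) = -(-2 + w)/(8*(6 + w)))
g(-5)*(-15316) = ((2 - 1*(-5))/(8*(6 - 5)))*(-15316) = ((⅛)*(2 + 5)/1)*(-15316) = ((⅛)*1*7)*(-15316) = (7/8)*(-15316) = -26803/2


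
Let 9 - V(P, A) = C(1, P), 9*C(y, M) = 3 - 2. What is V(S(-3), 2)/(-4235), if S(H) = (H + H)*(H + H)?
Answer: -16/7623 ≈ -0.0020989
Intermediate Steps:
S(H) = 4*H² (S(H) = (2*H)*(2*H) = 4*H²)
C(y, M) = ⅑ (C(y, M) = (3 - 2)/9 = (⅑)*1 = ⅑)
V(P, A) = 80/9 (V(P, A) = 9 - 1*⅑ = 9 - ⅑ = 80/9)
V(S(-3), 2)/(-4235) = (80/9)/(-4235) = (80/9)*(-1/4235) = -16/7623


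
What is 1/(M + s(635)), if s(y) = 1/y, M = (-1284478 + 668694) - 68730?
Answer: -635/434666389 ≈ -1.4609e-6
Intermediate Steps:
M = -684514 (M = -615784 - 68730 = -684514)
1/(M + s(635)) = 1/(-684514 + 1/635) = 1/(-434666389/635) = -635/434666389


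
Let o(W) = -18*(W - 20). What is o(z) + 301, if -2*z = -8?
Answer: 589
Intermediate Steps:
z = 4 (z = -½*(-8) = 4)
o(W) = 360 - 18*W (o(W) = -18*(-20 + W) = 360 - 18*W)
o(z) + 301 = (360 - 18*4) + 301 = (360 - 72) + 301 = 288 + 301 = 589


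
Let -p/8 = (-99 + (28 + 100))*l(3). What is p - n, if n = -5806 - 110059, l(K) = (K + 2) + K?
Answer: 114009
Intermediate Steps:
l(K) = 2 + 2*K (l(K) = (2 + K) + K = 2 + 2*K)
p = -1856 (p = -8*(-99 + (28 + 100))*(2 + 2*3) = -8*(-99 + 128)*(2 + 6) = -232*8 = -8*232 = -1856)
n = -115865
p - n = -1856 - 1*(-115865) = -1856 + 115865 = 114009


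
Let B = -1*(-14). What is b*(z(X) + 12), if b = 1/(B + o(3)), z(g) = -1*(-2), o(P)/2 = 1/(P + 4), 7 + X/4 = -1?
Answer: 49/50 ≈ 0.98000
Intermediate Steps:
X = -32 (X = -28 + 4*(-1) = -28 - 4 = -32)
B = 14
o(P) = 2/(4 + P) (o(P) = 2/(P + 4) = 2/(4 + P))
z(g) = 2
b = 7/100 (b = 1/(14 + 2/(4 + 3)) = 1/(14 + 2/7) = 1/(100/7) = 7/100 ≈ 0.070000)
b*(z(X) + 12) = 7*(2 + 12)/100 = (7/100)*14 = 49/50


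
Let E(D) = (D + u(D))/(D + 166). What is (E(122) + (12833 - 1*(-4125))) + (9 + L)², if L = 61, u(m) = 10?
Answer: 524603/24 ≈ 21858.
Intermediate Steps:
E(D) = (10 + D)/(166 + D) (E(D) = (D + 10)/(D + 166) = (10 + D)/(166 + D))
(E(122) + (12833 - 1*(-4125))) + (9 + L)² = ((10 + 122)/(166 + 122) + (12833 - 1*(-4125))) + (9 + 61)² = (132/288 + (12833 + 4125)) + 70² = ((1/288)*132 + 16958) + 4900 = (11/24 + 16958) + 4900 = 407003/24 + 4900 = 524603/24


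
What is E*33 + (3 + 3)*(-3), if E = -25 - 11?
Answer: -1206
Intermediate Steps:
E = -36
E*33 + (3 + 3)*(-3) = -36*33 + (3 + 3)*(-3) = -1188 + 6*(-3) = -1188 - 18 = -1206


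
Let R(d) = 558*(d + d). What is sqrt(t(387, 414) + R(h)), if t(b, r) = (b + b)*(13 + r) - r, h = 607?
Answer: 6*sqrt(27986) ≈ 1003.7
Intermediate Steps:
t(b, r) = -r + 2*b*(13 + r) (t(b, r) = (2*b)*(13 + r) - r = 2*b*(13 + r) - r = -r + 2*b*(13 + r))
R(d) = 1116*d (R(d) = 558*(2*d) = 1116*d)
sqrt(t(387, 414) + R(h)) = sqrt((-1*414 + 26*387 + 2*387*414) + 1116*607) = sqrt((-414 + 10062 + 320436) + 677412) = sqrt(330084 + 677412) = sqrt(1007496) = 6*sqrt(27986)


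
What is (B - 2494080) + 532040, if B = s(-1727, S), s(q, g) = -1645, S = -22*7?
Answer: -1963685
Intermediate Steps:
S = -154
B = -1645
(B - 2494080) + 532040 = (-1645 - 2494080) + 532040 = -2495725 + 532040 = -1963685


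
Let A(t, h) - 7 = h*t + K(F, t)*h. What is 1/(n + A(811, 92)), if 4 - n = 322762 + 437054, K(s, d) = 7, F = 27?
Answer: -1/684549 ≈ -1.4608e-6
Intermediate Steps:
A(t, h) = 7 + 7*h + h*t (A(t, h) = 7 + (h*t + 7*h) = 7 + (7*h + h*t) = 7 + 7*h + h*t)
n = -759812 (n = 4 - (322762 + 437054) = 4 - 1*759816 = 4 - 759816 = -759812)
1/(n + A(811, 92)) = 1/(-759812 + (7 + 7*92 + 92*811)) = 1/(-759812 + (7 + 644 + 74612)) = 1/(-759812 + 75263) = 1/(-684549) = -1/684549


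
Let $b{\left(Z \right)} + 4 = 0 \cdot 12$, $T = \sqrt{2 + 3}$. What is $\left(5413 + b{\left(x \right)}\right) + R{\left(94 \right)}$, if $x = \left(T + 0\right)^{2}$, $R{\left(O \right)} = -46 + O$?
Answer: $5457$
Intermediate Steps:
$T = \sqrt{5} \approx 2.2361$
$x = 5$ ($x = \left(\sqrt{5} + 0\right)^{2} = \left(\sqrt{5}\right)^{2} = 5$)
$b{\left(Z \right)} = -4$ ($b{\left(Z \right)} = -4 + 0 \cdot 12 = -4 + 0 = -4$)
$\left(5413 + b{\left(x \right)}\right) + R{\left(94 \right)} = \left(5413 - 4\right) + \left(-46 + 94\right) = 5409 + 48 = 5457$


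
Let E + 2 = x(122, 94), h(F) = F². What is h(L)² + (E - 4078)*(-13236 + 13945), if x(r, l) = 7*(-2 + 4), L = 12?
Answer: -2862058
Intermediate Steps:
x(r, l) = 14 (x(r, l) = 7*2 = 14)
E = 12 (E = -2 + 14 = 12)
h(L)² + (E - 4078)*(-13236 + 13945) = (12²)² + (12 - 4078)*(-13236 + 13945) = 144² - 4066*709 = 20736 - 2882794 = -2862058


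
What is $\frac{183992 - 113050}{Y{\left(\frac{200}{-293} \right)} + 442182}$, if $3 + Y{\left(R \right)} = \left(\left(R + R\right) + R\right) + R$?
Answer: $\frac{20786006}{129557647} \approx 0.16044$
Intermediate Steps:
$Y{\left(R \right)} = -3 + 4 R$ ($Y{\left(R \right)} = -3 + \left(\left(\left(R + R\right) + R\right) + R\right) = -3 + \left(\left(2 R + R\right) + R\right) = -3 + \left(3 R + R\right) = -3 + 4 R$)
$\frac{183992 - 113050}{Y{\left(\frac{200}{-293} \right)} + 442182} = \frac{183992 - 113050}{\left(-3 + 4 \frac{200}{-293}\right) + 442182} = \frac{70942}{\left(-3 + 4 \cdot 200 \left(- \frac{1}{293}\right)\right) + 442182} = \frac{70942}{\left(-3 + 4 \left(- \frac{200}{293}\right)\right) + 442182} = \frac{70942}{\left(-3 - \frac{800}{293}\right) + 442182} = \frac{70942}{- \frac{1679}{293} + 442182} = \frac{70942}{\frac{129557647}{293}} = 70942 \cdot \frac{293}{129557647} = \frac{20786006}{129557647}$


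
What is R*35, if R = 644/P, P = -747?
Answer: -22540/747 ≈ -30.174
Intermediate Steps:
R = -644/747 (R = 644/(-747) = 644*(-1/747) = -644/747 ≈ -0.86211)
R*35 = -644/747*35 = -22540/747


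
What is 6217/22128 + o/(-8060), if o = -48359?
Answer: 280049243/44587920 ≈ 6.2808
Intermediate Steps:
6217/22128 + o/(-8060) = 6217/22128 - 48359/(-8060) = 6217*(1/22128) - 48359*(-1/8060) = 6217/22128 + 48359/8060 = 280049243/44587920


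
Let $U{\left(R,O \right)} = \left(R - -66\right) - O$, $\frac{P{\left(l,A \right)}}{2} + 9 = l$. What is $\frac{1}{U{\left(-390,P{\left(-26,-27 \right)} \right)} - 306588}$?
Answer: $- \frac{1}{306842} \approx -3.259 \cdot 10^{-6}$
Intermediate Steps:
$P{\left(l,A \right)} = -18 + 2 l$
$U{\left(R,O \right)} = 66 + R - O$ ($U{\left(R,O \right)} = \left(R + 66\right) - O = \left(66 + R\right) - O = 66 + R - O$)
$\frac{1}{U{\left(-390,P{\left(-26,-27 \right)} \right)} - 306588} = \frac{1}{\left(66 - 390 - \left(-18 + 2 \left(-26\right)\right)\right) - 306588} = \frac{1}{\left(66 - 390 - \left(-18 - 52\right)\right) - 306588} = \frac{1}{\left(66 - 390 - -70\right) - 306588} = \frac{1}{\left(66 - 390 + 70\right) - 306588} = \frac{1}{-254 - 306588} = \frac{1}{-306842} = - \frac{1}{306842}$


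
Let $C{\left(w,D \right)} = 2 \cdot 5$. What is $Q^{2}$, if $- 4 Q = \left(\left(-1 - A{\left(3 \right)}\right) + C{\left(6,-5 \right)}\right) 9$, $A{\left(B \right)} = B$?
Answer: $\frac{729}{4} \approx 182.25$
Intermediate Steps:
$C{\left(w,D \right)} = 10$
$Q = - \frac{27}{2}$ ($Q = - \frac{\left(\left(-1 - 3\right) + 10\right) 9}{4} = - \frac{\left(-4 + 10\right) 9}{4} = - \frac{6 \cdot 9}{4} = \left(- \frac{1}{4}\right) 54 = - \frac{27}{2} \approx -13.5$)
$Q^{2} = \left(- \frac{27}{2}\right)^{2} = \frac{729}{4}$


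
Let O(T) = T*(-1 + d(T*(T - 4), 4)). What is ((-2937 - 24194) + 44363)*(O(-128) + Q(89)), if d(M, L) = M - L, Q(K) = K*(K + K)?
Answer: -36983421792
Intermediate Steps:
Q(K) = 2*K² (Q(K) = K*(2*K) = 2*K²)
O(T) = T*(-5 + T*(-4 + T)) (O(T) = T*(-1 + (T*(T - 4) - 1*4)) = T*(-1 + (T*(-4 + T) - 4)) = T*(-1 + (-4 + T*(-4 + T))) = T*(-5 + T*(-4 + T)))
((-2937 - 24194) + 44363)*(O(-128) + Q(89)) = ((-2937 - 24194) + 44363)*(-128*(-5 - 128*(-4 - 128)) + 2*89²) = (-27131 + 44363)*(-128*(-5 - 128*(-132)) + 2*7921) = 17232*(-128*(-5 + 16896) + 15842) = 17232*(-128*16891 + 15842) = 17232*(-2162048 + 15842) = 17232*(-2146206) = -36983421792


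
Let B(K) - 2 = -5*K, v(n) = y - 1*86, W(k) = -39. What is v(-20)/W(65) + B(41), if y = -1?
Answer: -2610/13 ≈ -200.77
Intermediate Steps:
v(n) = -87 (v(n) = -1 - 1*86 = -1 - 86 = -87)
B(K) = 2 - 5*K
v(-20)/W(65) + B(41) = -87/(-39) + (2 - 5*41) = -87*(-1/39) + (2 - 205) = 29/13 - 203 = -2610/13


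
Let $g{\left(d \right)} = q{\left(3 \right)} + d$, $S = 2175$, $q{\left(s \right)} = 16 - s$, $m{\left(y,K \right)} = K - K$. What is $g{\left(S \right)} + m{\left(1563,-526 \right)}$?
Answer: $2188$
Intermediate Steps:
$m{\left(y,K \right)} = 0$
$g{\left(d \right)} = 13 + d$ ($g{\left(d \right)} = \left(16 - 3\right) + d = 13 + d$)
$g{\left(S \right)} + m{\left(1563,-526 \right)} = \left(13 + 2175\right) + 0 = 2188 + 0 = 2188$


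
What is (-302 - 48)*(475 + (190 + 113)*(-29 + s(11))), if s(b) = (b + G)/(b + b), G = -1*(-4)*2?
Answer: 30993725/11 ≈ 2.8176e+6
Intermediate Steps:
G = 8 (G = 4*2 = 8)
s(b) = (8 + b)/(2*b) (s(b) = (b + 8)/(b + b) = (8 + b)/((2*b)) = (8 + b)*(1/(2*b)) = (8 + b)/(2*b))
(-302 - 48)*(475 + (190 + 113)*(-29 + s(11))) = (-302 - 48)*(475 + (190 + 113)*(-29 + (½)*(8 + 11)/11)) = -350*(475 + 303*(-29 + (½)*(1/11)*19)) = -350*(475 + 303*(-29 + 19/22)) = -350*(475 + 303*(-619/22)) = -350*(475 - 187557/22) = -350*(-177107/22) = 30993725/11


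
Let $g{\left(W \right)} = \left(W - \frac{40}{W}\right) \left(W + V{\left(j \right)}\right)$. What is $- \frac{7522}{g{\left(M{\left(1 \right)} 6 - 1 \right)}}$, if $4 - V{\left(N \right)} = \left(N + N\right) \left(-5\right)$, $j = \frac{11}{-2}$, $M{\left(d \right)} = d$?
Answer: $- \frac{3761}{69} \approx -54.507$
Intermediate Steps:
$j = - \frac{11}{2}$ ($j = 11 \left(- \frac{1}{2}\right) = - \frac{11}{2} \approx -5.5$)
$V{\left(N \right)} = 4 + 10 N$ ($V{\left(N \right)} = 4 - \left(N + N\right) \left(-5\right) = 4 - 2 N \left(-5\right) = 4 - - 10 N = 4 + 10 N$)
$g{\left(W \right)} = \left(-51 + W\right) \left(W - \frac{40}{W}\right)$ ($g{\left(W \right)} = \left(W - \frac{40}{W}\right) \left(W + \left(4 + 10 \left(- \frac{11}{2}\right)\right)\right) = \left(W - \frac{40}{W}\right) \left(W + \left(4 - 55\right)\right) = \left(W - \frac{40}{W}\right) \left(W - 51\right) = \left(W - \frac{40}{W}\right) \left(-51 + W\right) = \left(-51 + W\right) \left(W - \frac{40}{W}\right)$)
$- \frac{7522}{g{\left(M{\left(1 \right)} 6 - 1 \right)}} = - \frac{7522}{-40 + \left(1 \cdot 6 - 1\right)^{2} - 51 \left(1 \cdot 6 - 1\right) + \frac{2040}{1 \cdot 6 - 1}} = - \frac{7522}{-40 + \left(6 - 1\right)^{2} - 51 \left(6 - 1\right) + \frac{2040}{6 - 1}} = - \frac{7522}{-40 + 5^{2} - 255 + \frac{2040}{5}} = - \frac{7522}{-40 + 25 - 255 + 2040 \cdot \frac{1}{5}} = - \frac{7522}{-40 + 25 - 255 + 408} = - \frac{7522}{138} = \left(-7522\right) \frac{1}{138} = - \frac{3761}{69}$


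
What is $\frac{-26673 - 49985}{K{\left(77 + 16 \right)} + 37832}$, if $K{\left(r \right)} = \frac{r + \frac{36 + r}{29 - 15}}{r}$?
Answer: $- \frac{33269572}{16419565} \approx -2.0262$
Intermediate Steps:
$K{\left(r \right)} = \frac{\frac{18}{7} + \frac{15 r}{14}}{r}$ ($K{\left(r \right)} = \frac{r + \frac{36 + r}{14}}{r} = \frac{r + \left(36 + r\right) \frac{1}{14}}{r} = \frac{r + \left(\frac{18}{7} + \frac{r}{14}\right)}{r} = \frac{\frac{18}{7} + \frac{15 r}{14}}{r}$)
$\frac{-26673 - 49985}{K{\left(77 + 16 \right)} + 37832} = \frac{-26673 - 49985}{\frac{3 \left(12 + 5 \left(77 + 16\right)\right)}{14 \left(77 + 16\right)} + 37832} = - \frac{76658}{\frac{3 \left(12 + 5 \cdot 93\right)}{14 \cdot 93} + 37832} = - \frac{76658}{\frac{3}{14} \cdot \frac{1}{93} \left(12 + 465\right) + 37832} = - \frac{76658}{\frac{3}{14} \cdot \frac{1}{93} \cdot 477 + 37832} = - \frac{76658}{\frac{477}{434} + 37832} = - \frac{76658}{\frac{16419565}{434}} = \left(-76658\right) \frac{434}{16419565} = - \frac{33269572}{16419565}$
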